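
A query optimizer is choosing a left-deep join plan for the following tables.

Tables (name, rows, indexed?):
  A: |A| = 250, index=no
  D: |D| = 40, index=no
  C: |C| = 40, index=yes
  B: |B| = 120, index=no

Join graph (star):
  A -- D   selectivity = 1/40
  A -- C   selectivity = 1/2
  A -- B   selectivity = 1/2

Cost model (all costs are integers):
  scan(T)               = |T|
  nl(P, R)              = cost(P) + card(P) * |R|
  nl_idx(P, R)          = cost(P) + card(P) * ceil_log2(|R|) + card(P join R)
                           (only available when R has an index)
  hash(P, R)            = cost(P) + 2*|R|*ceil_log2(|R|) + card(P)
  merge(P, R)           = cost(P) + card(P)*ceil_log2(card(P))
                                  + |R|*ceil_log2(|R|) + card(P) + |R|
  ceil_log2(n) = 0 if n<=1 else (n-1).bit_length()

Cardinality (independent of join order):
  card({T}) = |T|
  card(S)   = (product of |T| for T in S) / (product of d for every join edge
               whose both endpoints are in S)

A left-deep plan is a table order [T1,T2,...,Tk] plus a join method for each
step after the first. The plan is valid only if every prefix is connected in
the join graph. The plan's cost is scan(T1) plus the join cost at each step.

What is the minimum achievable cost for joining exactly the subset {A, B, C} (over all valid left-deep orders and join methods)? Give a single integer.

7660

Selinger DP over subsets of {A,B,C}:
  {A}: scan cost=250, card=250
  {C}: scan cost=40, card=40
  {B}: scan cost=120, card=120
  {AC}: card=5000; try (C,hash)→980, (A,merge)→2570, (C,merge)→2780, (A,hash)→4080, (C,nl_idx)→6750, (A,nl)→10040 …(+1); best=980 via (C,hash)
  {AB}: card=15000; try (B,hash)→2180, (A,merge)→3330, (B,merge)→3460, (A,hash)→4240, (A,nl)→30120, (B,nl)→30250; best=2180 via (B,hash)
  {ABC}: card=300000; try (B,hash)→7660, (C,hash)→17660, (B,merge)→71940, (C,merge)→227460, (C,nl_idx)→392180, (B,nl)→600980 …(+1); best=7660 via (B,hash)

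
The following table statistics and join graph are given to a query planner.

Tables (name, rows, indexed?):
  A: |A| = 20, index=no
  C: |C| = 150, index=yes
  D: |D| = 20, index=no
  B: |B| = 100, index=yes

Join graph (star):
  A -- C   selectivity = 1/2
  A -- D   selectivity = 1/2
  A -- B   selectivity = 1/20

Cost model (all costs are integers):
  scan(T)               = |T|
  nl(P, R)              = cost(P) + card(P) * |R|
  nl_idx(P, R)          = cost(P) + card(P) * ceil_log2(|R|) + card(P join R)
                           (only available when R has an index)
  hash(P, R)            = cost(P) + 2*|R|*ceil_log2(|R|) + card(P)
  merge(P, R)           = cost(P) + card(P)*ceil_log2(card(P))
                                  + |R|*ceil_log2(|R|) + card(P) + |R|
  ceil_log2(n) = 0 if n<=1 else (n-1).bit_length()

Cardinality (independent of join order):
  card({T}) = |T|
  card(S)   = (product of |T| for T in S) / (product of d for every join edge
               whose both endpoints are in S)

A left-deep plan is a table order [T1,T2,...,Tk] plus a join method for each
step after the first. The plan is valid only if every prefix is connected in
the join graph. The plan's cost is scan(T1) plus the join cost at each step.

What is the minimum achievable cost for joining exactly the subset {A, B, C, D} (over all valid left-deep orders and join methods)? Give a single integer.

Selinger DP over subsets of {A,B,C,D}:
  {A}: scan cost=20, card=20
  {C}: scan cost=150, card=150
  {D}: scan cost=20, card=20
  {B}: scan cost=100, card=100
  {AC}: card=1500; try (A,hash)→500, (C,merge)→1490, (A,merge)→1620, (C,nl_idx)→1680, (C,hash)→2440, (C,nl)→3020 …(+1); best=500 via (A,hash)
  {AD}: card=200; try (D,hash)→240, (A,hash)→240, (D,merge)→260, (A,merge)→260, (D,nl)→420, (A,nl)→420; best=240 via (D,hash)
  {AB}: card=100; try (B,nl_idx)→260, (A,hash)→400, (B,merge)→940, (A,merge)→1020, (B,hash)→1440, (B,nl)→2020 …(+1); best=260 via (B,nl_idx)
  {ACD}: card=15000; try (D,hash)→2200, (C,hash)→2840, (C,merge)→3390, (C,nl_idx)→16840, (D,merge)→18620, (C,nl)→30240 …(+1); best=2200 via (D,hash)
  {ABC}: card=7500; try (C,merge)→2410, (C,hash)→2760, (B,hash)→3400, (C,nl_idx)→8560, (C,nl)→15260, (B,nl_idx)→18500 …(+2); best=2410 via (C,merge)
  {ABD}: card=1000; try (D,hash)→560, (D,merge)→1180, (B,hash)→1840, (D,nl)→2260, (B,nl_idx)→2640, (B,merge)→2840 …(+1); best=560 via (D,hash)
  {ABCD}: card=75000; try (C,hash)→3960, (D,hash)→10110, (C,merge)→12910, (B,hash)→18600, (C,nl_idx)→83560, (D,merge)→107530 …(+5); best=3960 via (C,hash)

3960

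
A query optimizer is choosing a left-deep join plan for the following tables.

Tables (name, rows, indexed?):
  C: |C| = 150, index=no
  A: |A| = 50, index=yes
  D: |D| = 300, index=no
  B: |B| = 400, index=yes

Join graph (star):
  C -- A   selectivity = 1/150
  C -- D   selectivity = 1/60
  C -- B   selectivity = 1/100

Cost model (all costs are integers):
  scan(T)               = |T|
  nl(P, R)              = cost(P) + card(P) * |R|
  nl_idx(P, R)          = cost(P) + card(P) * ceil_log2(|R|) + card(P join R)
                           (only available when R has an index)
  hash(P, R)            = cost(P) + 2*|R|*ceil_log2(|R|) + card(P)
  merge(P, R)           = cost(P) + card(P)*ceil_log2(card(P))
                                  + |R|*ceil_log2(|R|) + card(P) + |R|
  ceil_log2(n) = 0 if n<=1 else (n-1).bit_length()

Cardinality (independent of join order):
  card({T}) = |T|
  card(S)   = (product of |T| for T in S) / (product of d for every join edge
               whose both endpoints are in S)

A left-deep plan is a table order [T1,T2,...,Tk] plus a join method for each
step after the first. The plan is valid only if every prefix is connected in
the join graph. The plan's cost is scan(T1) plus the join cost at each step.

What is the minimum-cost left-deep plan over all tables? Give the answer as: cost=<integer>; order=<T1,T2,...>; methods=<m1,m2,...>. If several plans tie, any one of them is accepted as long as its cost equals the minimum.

cost=6350; order=C,A,B,D; methods=hash,nl_idx,merge

Selinger DP (subsets sized 1..n):
  {C}: scan cost=150, card=150
  {A}: scan cost=50, card=50
  {D}: scan cost=300, card=300
  {B}: scan cost=400, card=400
  {AC}: card=50; try (A,hash)→900, (A,nl_idx)→1100, (C,merge)→1750, (A,merge)→1850, (C,hash)→2500, (C,nl)→7550 …(+1); best=900 via (A,hash)
  {CD}: card=750; try (C,hash)→3000, (D,merge)→4500, (C,merge)→4650, (D,hash)→5700, (D,nl)→45150, (C,nl)→45300; best=3000 via (C,hash)
  {BC}: card=600; try (B,nl_idx)→2100, (C,hash)→3200, (B,merge)→5500, (C,merge)→5750, (B,hash)→7500, (B,nl)→60150 …(+1); best=2100 via (B,nl_idx)
  {ACD}: card=250; try (D,merge)→4250, (A,hash)→4350, (D,hash)→6350, (A,nl_idx)→7750, (A,merge)→11600, (D,nl)→15900 …(+1); best=4250 via (D,merge)
  {ABC}: card=200; try (B,nl_idx)→1550, (A,hash)→3300, (B,merge)→5250, (A,nl_idx)→5900, (B,hash)→8150, (A,merge)→9050 …(+2); best=1550 via (B,nl_idx)
  {BCD}: card=3000; try (D,hash)→8100, (B,hash)→10950, (D,merge)→11700, (B,nl_idx)→12750, (B,merge)→15250, (D,nl)→182100 …(+1); best=8100 via (D,hash)
  {ABCD}: card=1000; try (D,merge)→6350, (D,hash)→7150, (B,nl_idx)→7500, (B,merge)→10500, (B,hash)→11700, (A,hash)→11700 …(+5); best=6350 via (D,merge)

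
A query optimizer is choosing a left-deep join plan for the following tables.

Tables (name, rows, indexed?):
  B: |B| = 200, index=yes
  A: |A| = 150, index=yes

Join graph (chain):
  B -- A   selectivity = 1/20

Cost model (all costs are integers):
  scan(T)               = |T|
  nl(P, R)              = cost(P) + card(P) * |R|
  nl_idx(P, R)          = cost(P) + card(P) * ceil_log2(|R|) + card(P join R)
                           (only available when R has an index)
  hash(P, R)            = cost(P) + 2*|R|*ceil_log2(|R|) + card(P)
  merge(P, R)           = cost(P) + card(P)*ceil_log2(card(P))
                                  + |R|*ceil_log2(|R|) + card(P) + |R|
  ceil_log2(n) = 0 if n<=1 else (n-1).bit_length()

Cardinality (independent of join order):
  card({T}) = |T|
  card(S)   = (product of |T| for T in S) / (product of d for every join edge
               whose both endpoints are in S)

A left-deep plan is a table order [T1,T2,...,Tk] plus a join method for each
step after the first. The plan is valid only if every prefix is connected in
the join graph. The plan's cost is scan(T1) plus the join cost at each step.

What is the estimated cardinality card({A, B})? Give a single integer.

1500

Tables in S: A(150), B(200)
Edges inside S: B-A(d=20)
numerator = 150 * 200 = 30000
denominator = 20 = 20
card(S) = 30000 / 20 = 1500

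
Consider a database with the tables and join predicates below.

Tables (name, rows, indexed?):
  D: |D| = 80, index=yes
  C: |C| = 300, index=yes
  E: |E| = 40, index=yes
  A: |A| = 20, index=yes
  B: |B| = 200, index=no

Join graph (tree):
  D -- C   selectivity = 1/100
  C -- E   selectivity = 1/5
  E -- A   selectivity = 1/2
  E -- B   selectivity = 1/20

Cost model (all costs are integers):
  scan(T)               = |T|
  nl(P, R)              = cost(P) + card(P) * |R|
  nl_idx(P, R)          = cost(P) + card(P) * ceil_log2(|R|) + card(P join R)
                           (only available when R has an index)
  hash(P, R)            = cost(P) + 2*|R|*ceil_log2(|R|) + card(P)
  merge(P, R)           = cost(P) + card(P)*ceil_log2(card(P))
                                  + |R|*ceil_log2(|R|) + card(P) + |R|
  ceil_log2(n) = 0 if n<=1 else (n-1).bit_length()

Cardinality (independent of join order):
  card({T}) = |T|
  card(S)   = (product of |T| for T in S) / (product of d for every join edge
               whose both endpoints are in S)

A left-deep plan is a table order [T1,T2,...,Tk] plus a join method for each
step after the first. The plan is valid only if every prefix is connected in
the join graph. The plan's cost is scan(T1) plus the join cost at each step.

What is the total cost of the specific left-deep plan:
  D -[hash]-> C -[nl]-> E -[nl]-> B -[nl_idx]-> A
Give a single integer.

step 1: scan D: cost=80, card=80
step 2: join C via hash
    card(P join C) = 80*300/(100) = 240
    cost = 80 + 2*300*9 + 80 = 5560
step 3: join E via nl
    card(P join E) = 240*40/(5) = 1920
    cost = 5560 + 240*40 = 15160
step 4: join B via nl
    card(P join B) = 1920*200/(20) = 19200
    cost = 15160 + 1920*200 = 399160
step 5: join A via nl_idx
    card(P join A) = 19200*20/(2) = 192000
    cost = 399160 + 19200*5 + 192000 = 687160

687160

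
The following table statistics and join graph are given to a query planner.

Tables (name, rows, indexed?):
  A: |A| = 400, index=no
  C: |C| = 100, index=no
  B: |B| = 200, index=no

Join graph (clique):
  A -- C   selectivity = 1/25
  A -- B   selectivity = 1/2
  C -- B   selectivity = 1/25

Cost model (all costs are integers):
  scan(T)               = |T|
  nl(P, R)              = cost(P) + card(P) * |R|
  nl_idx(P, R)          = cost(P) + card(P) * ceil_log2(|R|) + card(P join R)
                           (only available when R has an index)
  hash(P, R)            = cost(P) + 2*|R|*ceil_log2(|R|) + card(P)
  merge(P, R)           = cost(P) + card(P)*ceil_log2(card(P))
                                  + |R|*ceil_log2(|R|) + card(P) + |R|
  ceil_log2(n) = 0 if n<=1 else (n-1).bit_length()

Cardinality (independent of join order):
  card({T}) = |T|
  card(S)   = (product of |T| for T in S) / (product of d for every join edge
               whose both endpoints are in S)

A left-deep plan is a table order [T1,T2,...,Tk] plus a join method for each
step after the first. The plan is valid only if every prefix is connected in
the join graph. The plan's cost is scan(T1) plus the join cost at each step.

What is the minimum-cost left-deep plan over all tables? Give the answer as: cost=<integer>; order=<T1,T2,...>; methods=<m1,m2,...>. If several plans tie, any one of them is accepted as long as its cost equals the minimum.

Selinger DP (subsets sized 1..n):
  {A}: scan cost=400, card=400
  {C}: scan cost=100, card=100
  {B}: scan cost=200, card=200
  {AC}: card=1600; try (C,hash)→2200, (A,merge)→4900, (C,merge)→5200, (A,hash)→7400, (A,nl)→40100, (C,nl)→40400; best=2200 via (C,hash)
  {AB}: card=40000; try (B,hash)→4000, (A,merge)→6000, (B,merge)→6200, (A,hash)→7600, (A,nl)→80200, (B,nl)→80400; best=4000 via (B,hash)
  {BC}: card=800; try (C,hash)→1800, (B,merge)→2700, (C,merge)→2800, (B,hash)→3400, (B,nl)→20100, (C,nl)→20200; best=1800 via (C,hash)
  {ABC}: card=6400; try (B,hash)→7000, (A,hash)→9800, (A,merge)→14600, (B,merge)→23200, (C,hash)→45400, (A,nl)→321800 …(+3); best=7000 via (B,hash)

cost=7000; order=A,C,B; methods=hash,hash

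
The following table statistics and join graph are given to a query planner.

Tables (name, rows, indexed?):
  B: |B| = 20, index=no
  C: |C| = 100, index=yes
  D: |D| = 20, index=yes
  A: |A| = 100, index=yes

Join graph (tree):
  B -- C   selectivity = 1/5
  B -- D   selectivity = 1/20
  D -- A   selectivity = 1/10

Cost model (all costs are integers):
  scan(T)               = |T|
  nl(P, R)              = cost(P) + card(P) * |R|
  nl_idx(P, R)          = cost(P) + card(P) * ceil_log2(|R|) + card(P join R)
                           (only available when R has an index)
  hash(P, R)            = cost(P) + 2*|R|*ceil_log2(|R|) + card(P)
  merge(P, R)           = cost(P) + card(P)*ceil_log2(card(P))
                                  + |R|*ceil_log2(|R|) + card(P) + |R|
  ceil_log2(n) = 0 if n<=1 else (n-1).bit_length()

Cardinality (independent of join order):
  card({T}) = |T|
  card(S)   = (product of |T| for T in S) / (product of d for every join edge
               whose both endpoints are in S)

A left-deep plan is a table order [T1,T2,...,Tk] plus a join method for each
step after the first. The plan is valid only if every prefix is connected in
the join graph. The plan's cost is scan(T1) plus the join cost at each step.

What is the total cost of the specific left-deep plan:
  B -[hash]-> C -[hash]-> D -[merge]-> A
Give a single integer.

6840

step 1: scan B: cost=20, card=20
step 2: join C via hash
    card(P join C) = 20*100/(5) = 400
    cost = 20 + 2*100*7 + 20 = 1440
step 3: join D via hash
    card(P join D) = 400*20/(20) = 400
    cost = 1440 + 2*20*5 + 400 = 2040
step 4: join A via merge
    card(P join A) = 400*100/(10) = 4000
    cost = 2040 + 400*9 + 100*7 + 400 + 100 = 6840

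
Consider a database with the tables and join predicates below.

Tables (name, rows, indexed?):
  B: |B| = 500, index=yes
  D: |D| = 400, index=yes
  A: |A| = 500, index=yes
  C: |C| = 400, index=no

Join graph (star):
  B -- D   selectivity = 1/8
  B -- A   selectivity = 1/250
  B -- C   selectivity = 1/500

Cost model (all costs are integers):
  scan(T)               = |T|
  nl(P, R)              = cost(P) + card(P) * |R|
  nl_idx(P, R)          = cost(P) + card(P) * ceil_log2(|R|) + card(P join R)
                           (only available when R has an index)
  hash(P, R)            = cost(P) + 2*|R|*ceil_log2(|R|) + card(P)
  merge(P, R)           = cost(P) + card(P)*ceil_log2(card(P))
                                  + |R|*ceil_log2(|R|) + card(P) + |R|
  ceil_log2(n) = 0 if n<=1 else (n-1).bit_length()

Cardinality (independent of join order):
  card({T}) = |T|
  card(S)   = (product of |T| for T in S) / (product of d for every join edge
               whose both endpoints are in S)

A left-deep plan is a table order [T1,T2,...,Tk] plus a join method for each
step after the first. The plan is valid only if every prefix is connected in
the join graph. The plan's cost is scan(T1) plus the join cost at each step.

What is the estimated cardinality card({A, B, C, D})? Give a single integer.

40000

Tables in S: A(500), B(500), C(400), D(400)
Edges inside S: B-D(d=8), B-A(d=250), B-C(d=500)
numerator = 500 * 500 * 400 * 400 = 40000000000
denominator = 8 * 250 * 500 = 1000000
card(S) = 40000000000 / 1000000 = 40000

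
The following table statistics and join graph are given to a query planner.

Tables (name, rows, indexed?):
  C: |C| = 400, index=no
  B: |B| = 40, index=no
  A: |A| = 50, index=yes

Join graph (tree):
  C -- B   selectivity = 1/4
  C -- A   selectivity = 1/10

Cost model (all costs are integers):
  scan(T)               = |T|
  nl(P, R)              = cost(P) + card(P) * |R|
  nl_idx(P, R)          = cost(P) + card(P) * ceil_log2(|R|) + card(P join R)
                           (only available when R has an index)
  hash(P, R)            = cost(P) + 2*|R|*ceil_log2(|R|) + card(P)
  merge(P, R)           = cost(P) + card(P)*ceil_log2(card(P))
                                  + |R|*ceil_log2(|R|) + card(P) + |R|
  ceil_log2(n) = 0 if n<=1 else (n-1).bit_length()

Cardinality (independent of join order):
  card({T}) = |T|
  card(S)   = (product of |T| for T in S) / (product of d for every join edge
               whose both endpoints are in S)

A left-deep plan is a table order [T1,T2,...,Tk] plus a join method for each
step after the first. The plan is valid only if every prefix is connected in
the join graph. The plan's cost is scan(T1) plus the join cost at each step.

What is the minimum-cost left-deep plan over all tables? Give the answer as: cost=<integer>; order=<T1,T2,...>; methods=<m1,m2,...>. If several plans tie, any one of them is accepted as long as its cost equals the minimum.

Selinger DP (subsets sized 1..n):
  {C}: scan cost=400, card=400
  {B}: scan cost=40, card=40
  {A}: scan cost=50, card=50
  {BC}: card=4000; try (B,hash)→1280, (C,merge)→4320, (B,merge)→4680, (C,hash)→7280, (C,nl)→16040, (B,nl)→16400; best=1280 via (B,hash)
  {AC}: card=2000; try (A,hash)→1400, (C,merge)→4400, (A,merge)→4750, (A,nl_idx)→4800, (C,hash)→7300, (C,nl)→20050 …(+1); best=1400 via (A,hash)
  {ABC}: card=20000; try (B,hash)→3880, (A,hash)→5880, (B,merge)→25680, (A,nl_idx)→45280, (A,merge)→53630, (B,nl)→81400 …(+1); best=3880 via (B,hash)

cost=3880; order=C,A,B; methods=hash,hash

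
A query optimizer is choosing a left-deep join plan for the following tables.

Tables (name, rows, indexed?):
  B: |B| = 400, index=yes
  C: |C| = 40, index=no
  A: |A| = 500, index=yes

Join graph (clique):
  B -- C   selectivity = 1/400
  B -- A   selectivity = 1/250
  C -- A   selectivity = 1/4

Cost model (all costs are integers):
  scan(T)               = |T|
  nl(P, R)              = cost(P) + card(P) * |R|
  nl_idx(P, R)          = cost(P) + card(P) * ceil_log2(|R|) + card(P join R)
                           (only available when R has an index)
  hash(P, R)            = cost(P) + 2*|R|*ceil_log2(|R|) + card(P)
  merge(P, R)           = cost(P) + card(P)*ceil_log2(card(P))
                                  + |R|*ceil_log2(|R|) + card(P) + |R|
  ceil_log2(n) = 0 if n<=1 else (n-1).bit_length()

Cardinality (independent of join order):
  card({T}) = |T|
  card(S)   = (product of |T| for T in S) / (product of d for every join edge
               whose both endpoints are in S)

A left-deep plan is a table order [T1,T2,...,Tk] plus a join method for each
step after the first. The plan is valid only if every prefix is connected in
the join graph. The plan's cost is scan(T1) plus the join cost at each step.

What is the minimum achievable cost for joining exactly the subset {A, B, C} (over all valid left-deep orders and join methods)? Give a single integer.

Selinger DP over subsets of {A,B,C}:
  {B}: scan cost=400, card=400
  {C}: scan cost=40, card=40
  {A}: scan cost=500, card=500
  {BC}: card=40; try (B,nl_idx)→440, (C,hash)→1280, (B,merge)→4320, (C,merge)→4680, (B,hash)→7280, (B,nl)→16040 …(+1); best=440 via (B,nl_idx)
  {AB}: card=800; try (A,nl_idx)→4800, (B,nl_idx)→5800, (B,hash)→8200, (A,merge)→9400, (B,merge)→9500, (A,hash)→9800 …(+2); best=4800 via (A,nl_idx)
  {AC}: card=5000; try (C,hash)→1480, (A,merge)→5320, (A,nl_idx)→5400, (C,merge)→5780, (A,hash)→9080, (A,nl)→20040 …(+1); best=1480 via (C,hash)
  {ABC}: card=20; try (A,nl_idx)→820, (A,merge)→5720, (C,hash)→6080, (A,hash)→9480, (B,hash)→13680, (C,merge)→13880 …(+5); best=820 via (A,nl_idx)

820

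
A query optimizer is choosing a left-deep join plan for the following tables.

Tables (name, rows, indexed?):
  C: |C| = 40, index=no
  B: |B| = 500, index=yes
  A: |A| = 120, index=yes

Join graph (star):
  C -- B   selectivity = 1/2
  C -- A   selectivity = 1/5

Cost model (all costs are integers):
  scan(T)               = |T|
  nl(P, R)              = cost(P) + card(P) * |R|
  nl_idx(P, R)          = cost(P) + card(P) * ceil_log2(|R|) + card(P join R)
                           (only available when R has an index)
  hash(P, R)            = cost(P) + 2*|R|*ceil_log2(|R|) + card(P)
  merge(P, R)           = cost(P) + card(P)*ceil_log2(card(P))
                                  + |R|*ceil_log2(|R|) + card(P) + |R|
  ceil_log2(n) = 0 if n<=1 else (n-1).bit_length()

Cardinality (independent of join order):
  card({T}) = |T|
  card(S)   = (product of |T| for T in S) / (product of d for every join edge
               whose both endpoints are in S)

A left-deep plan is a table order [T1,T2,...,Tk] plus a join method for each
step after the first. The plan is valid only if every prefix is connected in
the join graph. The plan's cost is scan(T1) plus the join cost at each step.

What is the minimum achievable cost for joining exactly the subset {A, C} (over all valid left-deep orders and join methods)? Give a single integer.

Selinger DP over subsets of {A,C}:
  {C}: scan cost=40, card=40
  {A}: scan cost=120, card=120
  {AC}: card=960; try (C,hash)→720, (A,merge)→1280, (A,nl_idx)→1280, (C,merge)→1360, (A,hash)→1760, (A,nl)→4840 …(+1); best=720 via (C,hash)

720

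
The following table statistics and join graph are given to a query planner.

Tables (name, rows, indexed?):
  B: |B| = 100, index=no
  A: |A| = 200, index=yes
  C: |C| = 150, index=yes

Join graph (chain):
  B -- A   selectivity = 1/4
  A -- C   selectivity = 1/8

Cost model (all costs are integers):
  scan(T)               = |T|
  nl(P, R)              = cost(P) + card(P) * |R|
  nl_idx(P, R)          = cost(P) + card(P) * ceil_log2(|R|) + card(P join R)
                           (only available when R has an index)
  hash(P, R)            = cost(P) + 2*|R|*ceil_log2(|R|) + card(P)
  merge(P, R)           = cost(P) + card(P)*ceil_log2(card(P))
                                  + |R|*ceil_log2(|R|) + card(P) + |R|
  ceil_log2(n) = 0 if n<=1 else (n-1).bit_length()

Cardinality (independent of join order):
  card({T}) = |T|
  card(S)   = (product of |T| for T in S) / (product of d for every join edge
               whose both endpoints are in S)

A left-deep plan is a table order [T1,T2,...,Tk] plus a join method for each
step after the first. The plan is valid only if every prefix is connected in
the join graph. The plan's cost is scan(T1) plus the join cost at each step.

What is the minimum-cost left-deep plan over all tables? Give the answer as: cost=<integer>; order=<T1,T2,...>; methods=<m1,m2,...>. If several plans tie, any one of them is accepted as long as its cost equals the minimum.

cost=7950; order=A,C,B; methods=hash,hash

Selinger DP (subsets sized 1..n):
  {B}: scan cost=100, card=100
  {A}: scan cost=200, card=200
  {C}: scan cost=150, card=150
  {AB}: card=5000; try (B,hash)→1800, (A,merge)→2700, (B,merge)→2800, (A,hash)→3400, (A,nl_idx)→5900, (A,nl)→20100 …(+1); best=1800 via (B,hash)
  {AC}: card=3750; try (C,hash)→2800, (A,merge)→3300, (C,merge)→3350, (A,hash)→3500, (A,nl_idx)→5100, (C,nl_idx)→5550 …(+2); best=2800 via (C,hash)
  {ABC}: card=93750; try (B,hash)→7950, (C,hash)→9200, (B,merge)→52350, (C,merge)→73150, (C,nl_idx)→135550, (B,nl)→377800 …(+1); best=7950 via (B,hash)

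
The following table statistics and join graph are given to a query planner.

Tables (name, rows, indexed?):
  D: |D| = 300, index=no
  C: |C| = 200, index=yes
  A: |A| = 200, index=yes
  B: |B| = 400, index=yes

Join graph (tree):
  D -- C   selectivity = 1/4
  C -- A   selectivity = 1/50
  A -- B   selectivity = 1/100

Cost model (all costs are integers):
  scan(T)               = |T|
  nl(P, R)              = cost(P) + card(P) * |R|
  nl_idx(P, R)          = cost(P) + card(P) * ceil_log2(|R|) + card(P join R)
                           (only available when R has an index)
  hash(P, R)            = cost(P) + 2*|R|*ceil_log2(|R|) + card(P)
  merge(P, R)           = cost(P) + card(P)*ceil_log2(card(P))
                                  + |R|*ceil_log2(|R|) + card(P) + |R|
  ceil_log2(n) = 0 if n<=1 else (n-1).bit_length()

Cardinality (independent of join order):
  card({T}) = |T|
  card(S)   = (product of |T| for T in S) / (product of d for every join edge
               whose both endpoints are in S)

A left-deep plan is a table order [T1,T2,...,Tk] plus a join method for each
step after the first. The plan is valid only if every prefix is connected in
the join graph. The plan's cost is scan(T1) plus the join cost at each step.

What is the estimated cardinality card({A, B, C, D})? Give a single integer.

240000

Tables in S: A(200), B(400), C(200), D(300)
Edges inside S: D-C(d=4), C-A(d=50), A-B(d=100)
numerator = 200 * 400 * 200 * 300 = 4800000000
denominator = 4 * 50 * 100 = 20000
card(S) = 4800000000 / 20000 = 240000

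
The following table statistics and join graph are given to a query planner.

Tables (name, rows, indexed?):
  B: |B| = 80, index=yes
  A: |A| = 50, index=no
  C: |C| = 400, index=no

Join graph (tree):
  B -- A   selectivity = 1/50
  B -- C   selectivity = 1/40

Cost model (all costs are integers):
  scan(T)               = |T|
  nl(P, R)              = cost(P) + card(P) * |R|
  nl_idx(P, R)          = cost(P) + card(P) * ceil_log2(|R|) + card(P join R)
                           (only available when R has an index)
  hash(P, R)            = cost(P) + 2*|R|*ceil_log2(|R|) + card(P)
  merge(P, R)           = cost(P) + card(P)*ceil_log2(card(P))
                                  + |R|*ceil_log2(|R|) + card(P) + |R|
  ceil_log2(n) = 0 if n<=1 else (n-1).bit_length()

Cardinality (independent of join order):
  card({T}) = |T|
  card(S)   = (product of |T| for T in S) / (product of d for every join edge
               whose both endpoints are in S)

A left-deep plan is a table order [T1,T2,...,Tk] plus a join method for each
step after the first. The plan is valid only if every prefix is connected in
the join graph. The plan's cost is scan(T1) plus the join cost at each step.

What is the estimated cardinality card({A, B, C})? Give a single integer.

800

Tables in S: A(50), B(80), C(400)
Edges inside S: B-A(d=50), B-C(d=40)
numerator = 50 * 80 * 400 = 1600000
denominator = 50 * 40 = 2000
card(S) = 1600000 / 2000 = 800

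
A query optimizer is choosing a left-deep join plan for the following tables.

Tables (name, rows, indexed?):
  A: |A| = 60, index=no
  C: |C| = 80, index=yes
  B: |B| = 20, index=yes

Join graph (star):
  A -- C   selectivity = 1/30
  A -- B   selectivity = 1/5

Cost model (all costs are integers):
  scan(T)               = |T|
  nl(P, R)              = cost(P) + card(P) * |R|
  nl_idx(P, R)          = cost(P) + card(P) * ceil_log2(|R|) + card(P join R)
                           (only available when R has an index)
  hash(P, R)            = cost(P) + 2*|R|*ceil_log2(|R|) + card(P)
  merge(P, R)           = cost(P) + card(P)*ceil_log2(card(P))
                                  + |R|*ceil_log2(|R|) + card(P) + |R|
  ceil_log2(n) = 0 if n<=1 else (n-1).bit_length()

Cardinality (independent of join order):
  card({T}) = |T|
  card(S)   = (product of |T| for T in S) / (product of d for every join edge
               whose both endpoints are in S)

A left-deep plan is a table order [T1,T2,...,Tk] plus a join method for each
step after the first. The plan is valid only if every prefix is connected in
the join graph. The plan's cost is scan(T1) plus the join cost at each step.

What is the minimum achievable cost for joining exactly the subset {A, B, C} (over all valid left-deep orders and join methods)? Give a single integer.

Selinger DP over subsets of {A,B,C}:
  {A}: scan cost=60, card=60
  {C}: scan cost=80, card=80
  {B}: scan cost=20, card=20
  {AC}: card=160; try (C,nl_idx)→640, (A,hash)→880, (C,merge)→1120, (A,merge)→1140, (C,hash)→1240, (C,nl)→4860 …(+1); best=640 via (C,nl_idx)
  {AB}: card=240; try (B,hash)→320, (A,merge)→560, (B,merge)→600, (B,nl_idx)→600, (A,hash)→760, (A,nl)→1220 …(+1); best=320 via (B,hash)
  {ABC}: card=640; try (B,hash)→1000, (C,hash)→1680, (B,nl_idx)→2080, (B,merge)→2200, (C,nl_idx)→2640, (C,merge)→3120 …(+2); best=1000 via (B,hash)

1000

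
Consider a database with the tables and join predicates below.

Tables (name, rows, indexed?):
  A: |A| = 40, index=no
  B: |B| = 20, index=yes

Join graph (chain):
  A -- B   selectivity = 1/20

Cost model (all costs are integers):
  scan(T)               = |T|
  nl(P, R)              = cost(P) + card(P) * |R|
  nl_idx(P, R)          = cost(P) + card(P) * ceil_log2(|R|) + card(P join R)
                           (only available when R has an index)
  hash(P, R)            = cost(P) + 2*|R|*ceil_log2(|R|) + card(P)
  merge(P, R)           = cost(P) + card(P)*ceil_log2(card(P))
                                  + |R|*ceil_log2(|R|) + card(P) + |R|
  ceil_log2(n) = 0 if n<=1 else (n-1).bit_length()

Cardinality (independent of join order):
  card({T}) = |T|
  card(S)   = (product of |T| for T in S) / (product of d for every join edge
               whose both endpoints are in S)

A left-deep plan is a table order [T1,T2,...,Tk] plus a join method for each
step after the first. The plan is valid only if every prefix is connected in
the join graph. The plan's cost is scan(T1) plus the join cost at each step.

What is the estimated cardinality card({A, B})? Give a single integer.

Tables in S: A(40), B(20)
Edges inside S: A-B(d=20)
numerator = 40 * 20 = 800
denominator = 20 = 20
card(S) = 800 / 20 = 40

40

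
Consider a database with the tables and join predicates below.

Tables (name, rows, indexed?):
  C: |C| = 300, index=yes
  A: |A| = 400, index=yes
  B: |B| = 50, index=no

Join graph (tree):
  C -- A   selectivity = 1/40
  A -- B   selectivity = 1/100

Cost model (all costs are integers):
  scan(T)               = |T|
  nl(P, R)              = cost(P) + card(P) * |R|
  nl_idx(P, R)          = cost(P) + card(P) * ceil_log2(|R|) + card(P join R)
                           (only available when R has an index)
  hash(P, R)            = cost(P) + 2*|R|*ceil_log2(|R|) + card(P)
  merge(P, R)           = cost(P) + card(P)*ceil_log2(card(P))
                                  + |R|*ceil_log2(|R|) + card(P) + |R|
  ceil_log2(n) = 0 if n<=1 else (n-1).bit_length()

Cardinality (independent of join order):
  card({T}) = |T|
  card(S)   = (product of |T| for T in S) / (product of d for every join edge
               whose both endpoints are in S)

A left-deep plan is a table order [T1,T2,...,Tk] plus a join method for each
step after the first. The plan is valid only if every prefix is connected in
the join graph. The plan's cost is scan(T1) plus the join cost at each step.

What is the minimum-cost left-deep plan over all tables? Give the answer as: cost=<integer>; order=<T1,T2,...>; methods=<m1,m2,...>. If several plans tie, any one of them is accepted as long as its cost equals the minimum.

Selinger DP (subsets sized 1..n):
  {C}: scan cost=300, card=300
  {A}: scan cost=400, card=400
  {B}: scan cost=50, card=50
  {AC}: card=3000; try (A,nl_idx)→6000, (C,hash)→6200, (C,nl_idx)→7000, (A,merge)→7300, (C,merge)→7400, (A,hash)→7800 …(+2); best=6000 via (A,nl_idx)
  {AB}: card=200; try (A,nl_idx)→700, (B,hash)→1400, (A,merge)→4400, (B,merge)→4750, (A,hash)→7300, (A,nl)→20050 …(+1); best=700 via (A,nl_idx)
  {ABC}: card=1500; try (C,nl_idx)→4000, (C,merge)→5500, (C,hash)→6300, (B,hash)→9600, (B,merge)→45350, (C,nl)→60700 …(+1); best=4000 via (C,nl_idx)

cost=4000; order=B,A,C; methods=nl_idx,nl_idx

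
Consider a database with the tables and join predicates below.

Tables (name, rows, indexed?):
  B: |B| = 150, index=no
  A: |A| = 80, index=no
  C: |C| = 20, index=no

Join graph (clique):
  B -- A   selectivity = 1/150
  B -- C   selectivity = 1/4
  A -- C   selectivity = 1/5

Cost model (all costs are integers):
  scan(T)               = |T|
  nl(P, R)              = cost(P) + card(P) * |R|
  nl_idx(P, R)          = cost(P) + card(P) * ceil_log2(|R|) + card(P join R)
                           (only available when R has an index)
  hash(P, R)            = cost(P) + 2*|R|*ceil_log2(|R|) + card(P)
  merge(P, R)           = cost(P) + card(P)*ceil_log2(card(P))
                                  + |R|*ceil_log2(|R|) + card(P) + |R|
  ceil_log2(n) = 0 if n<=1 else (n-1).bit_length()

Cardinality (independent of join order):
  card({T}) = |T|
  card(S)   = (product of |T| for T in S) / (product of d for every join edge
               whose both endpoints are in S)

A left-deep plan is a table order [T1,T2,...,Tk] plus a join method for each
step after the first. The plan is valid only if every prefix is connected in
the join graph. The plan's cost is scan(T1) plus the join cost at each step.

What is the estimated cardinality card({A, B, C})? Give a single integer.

Tables in S: A(80), B(150), C(20)
Edges inside S: B-A(d=150), B-C(d=4), A-C(d=5)
numerator = 80 * 150 * 20 = 240000
denominator = 150 * 4 * 5 = 3000
card(S) = 240000 / 3000 = 80

80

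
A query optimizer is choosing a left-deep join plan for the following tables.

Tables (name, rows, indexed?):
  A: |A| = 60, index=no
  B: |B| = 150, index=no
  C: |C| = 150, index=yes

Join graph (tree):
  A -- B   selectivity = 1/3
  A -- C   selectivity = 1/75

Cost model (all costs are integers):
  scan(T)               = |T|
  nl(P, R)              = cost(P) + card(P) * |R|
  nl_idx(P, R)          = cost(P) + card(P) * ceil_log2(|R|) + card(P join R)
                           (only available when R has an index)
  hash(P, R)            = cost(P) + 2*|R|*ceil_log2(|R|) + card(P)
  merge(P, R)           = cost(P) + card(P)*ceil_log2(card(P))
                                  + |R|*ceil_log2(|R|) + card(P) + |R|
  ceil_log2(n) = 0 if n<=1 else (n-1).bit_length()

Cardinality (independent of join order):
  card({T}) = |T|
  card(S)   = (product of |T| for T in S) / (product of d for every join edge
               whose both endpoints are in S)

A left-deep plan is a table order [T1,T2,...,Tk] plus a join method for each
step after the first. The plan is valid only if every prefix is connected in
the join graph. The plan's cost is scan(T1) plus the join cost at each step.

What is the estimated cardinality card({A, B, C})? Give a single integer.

6000

Tables in S: A(60), B(150), C(150)
Edges inside S: A-B(d=3), A-C(d=75)
numerator = 60 * 150 * 150 = 1350000
denominator = 3 * 75 = 225
card(S) = 1350000 / 225 = 6000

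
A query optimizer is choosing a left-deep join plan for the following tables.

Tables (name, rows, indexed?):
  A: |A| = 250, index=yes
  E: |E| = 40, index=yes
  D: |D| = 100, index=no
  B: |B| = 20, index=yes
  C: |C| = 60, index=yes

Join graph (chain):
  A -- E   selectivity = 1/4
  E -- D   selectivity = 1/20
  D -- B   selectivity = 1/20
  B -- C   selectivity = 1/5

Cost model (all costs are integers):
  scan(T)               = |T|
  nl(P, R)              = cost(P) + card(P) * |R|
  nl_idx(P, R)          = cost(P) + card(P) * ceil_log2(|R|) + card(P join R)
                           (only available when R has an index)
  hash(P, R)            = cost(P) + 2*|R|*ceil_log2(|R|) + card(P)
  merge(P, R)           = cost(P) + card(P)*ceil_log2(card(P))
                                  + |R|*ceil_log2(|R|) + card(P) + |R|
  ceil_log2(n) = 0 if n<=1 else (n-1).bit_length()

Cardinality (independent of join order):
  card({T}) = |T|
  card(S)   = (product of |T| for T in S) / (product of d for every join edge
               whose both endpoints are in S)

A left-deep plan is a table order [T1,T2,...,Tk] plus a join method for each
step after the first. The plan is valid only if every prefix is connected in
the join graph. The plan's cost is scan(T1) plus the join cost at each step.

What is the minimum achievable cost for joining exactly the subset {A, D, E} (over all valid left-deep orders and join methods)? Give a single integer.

Selinger DP over subsets of {A,D,E}:
  {A}: scan cost=250, card=250
  {E}: scan cost=40, card=40
  {D}: scan cost=100, card=100
  {AE}: card=2500; try (E,hash)→980, (A,merge)→2570, (E,merge)→2780, (A,nl_idx)→2860, (A,hash)→4080, (E,nl_idx)→4250 …(+2); best=980 via (E,hash)
  {DE}: card=200; try (E,hash)→680, (E,nl_idx)→900, (D,merge)→1120, (E,merge)→1180, (D,hash)→1480, (D,nl)→4040 …(+1); best=680 via (E,hash)
  {ADE}: card=12500; try (A,merge)→4730, (D,hash)→4880, (A,hash)→4880, (A,nl_idx)→14780, (D,merge)→34280, (A,nl)→50680 …(+1); best=4730 via (A,merge)

4730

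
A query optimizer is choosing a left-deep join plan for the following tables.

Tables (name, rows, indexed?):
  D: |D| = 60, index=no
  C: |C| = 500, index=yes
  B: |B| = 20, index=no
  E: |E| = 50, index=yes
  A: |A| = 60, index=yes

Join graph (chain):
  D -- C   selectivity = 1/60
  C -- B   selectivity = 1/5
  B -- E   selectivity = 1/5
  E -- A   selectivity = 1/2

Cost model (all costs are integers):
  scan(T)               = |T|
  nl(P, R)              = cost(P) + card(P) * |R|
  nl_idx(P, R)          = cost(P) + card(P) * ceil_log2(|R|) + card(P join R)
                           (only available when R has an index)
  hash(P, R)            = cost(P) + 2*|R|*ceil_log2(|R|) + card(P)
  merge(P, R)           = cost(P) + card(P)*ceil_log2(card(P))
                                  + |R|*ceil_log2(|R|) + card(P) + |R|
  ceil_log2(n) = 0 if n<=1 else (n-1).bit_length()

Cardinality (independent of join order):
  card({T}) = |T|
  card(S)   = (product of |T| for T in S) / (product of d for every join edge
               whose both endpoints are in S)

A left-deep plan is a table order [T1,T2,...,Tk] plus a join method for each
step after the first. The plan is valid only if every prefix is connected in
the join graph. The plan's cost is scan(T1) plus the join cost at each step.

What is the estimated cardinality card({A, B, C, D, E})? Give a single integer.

Tables in S: A(60), B(20), C(500), D(60), E(50)
Edges inside S: D-C(d=60), C-B(d=5), B-E(d=5), E-A(d=2)
numerator = 60 * 20 * 500 * 60 * 50 = 1800000000
denominator = 60 * 5 * 5 * 2 = 3000
card(S) = 1800000000 / 3000 = 600000

600000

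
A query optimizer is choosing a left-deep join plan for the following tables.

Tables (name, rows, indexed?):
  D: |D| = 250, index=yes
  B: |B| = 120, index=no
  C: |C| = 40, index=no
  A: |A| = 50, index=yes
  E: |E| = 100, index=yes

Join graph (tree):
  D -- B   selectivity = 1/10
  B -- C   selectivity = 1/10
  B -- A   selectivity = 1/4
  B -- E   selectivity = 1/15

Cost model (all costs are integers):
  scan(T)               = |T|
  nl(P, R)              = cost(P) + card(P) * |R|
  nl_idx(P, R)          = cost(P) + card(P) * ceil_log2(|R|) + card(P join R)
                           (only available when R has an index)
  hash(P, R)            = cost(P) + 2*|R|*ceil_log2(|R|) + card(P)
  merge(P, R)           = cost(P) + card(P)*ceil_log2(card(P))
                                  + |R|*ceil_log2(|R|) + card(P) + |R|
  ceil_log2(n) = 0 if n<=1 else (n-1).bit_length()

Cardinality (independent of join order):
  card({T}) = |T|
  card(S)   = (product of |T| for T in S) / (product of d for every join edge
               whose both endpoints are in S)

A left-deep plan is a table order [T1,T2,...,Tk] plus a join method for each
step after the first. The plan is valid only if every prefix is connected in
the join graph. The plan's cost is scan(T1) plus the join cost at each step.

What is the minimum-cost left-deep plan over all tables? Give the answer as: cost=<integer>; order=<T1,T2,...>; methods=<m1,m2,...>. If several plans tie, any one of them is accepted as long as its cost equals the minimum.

cost=50400; order=B,C,E,A,D; methods=hash,hash,hash,hash

Selinger DP (subsets sized 1..n):
  {D}: scan cost=250, card=250
  {B}: scan cost=120, card=120
  {C}: scan cost=40, card=40
  {A}: scan cost=50, card=50
  {E}: scan cost=100, card=100
  {BD}: card=3000; try (B,hash)→2180, (D,merge)→3330, (B,merge)→3460, (D,nl_idx)→4080, (D,hash)→4240, (D,nl)→30120 …(+1); best=2180 via (B,hash)
  {BC}: card=480; try (C,hash)→720, (B,merge)→1280, (C,merge)→1360, (B,hash)→1760, (B,nl)→4840, (C,nl)→4920; best=720 via (C,hash)
  {AB}: card=1500; try (A,hash)→840, (B,merge)→1360, (A,merge)→1430, (B,hash)→1780, (A,nl_idx)→2340, (B,nl)→6050 …(+1); best=840 via (A,hash)
  {BE}: card=800; try (E,hash)→1640, (E,nl_idx)→1760, (B,merge)→1860, (E,merge)→1880, (B,hash)→1880, (B,nl)→12100 …(+1); best=1640 via (E,hash)
  {BCD}: card=12000; try (D,hash)→5200, (C,hash)→5660, (D,merge)→7770, (D,nl_idx)→16560, (C,merge)→41460, (D,nl)→120720 …(+1); best=5200 via (D,hash)
  {ABD}: card=37500; try (A,hash)→5780, (D,hash)→6340, (D,merge)→21090, (A,merge)→41530, (D,nl_idx)→50340, (A,nl_idx)→57680 …(+2); best=5780 via (A,hash)
  {BDE}: card=20000; try (D,hash)→6440, (E,hash)→6580, (D,merge)→12690, (D,nl_idx)→28040, (E,merge)→41980, (E,nl_idx)→43180 …(+2); best=6440 via (D,hash)
  {ABC}: card=6000; try (A,hash)→1800, (C,hash)→2820, (A,merge)→5870, (A,nl_idx)→9600, (C,merge)→19120, (A,nl)→24720 …(+1); best=1800 via (A,hash)
  {BCE}: card=3200; try (E,hash)→2600, (C,hash)→2920, (E,merge)→6320, (E,nl_idx)→7280, (C,merge)→10720, (C,nl)→33640 …(+1); best=2600 via (E,hash)
  {ABE}: card=10000; try (A,hash)→3040, (E,hash)→3740, (A,merge)→10790, (A,nl_idx)→16440, (E,merge)→19640, (E,nl_idx)→21340 …(+2); best=3040 via (A,hash)
  {ABCD}: card=150000; try (D,hash)→11800, (A,hash)→17800, (C,hash)→43760, (D,merge)→88050, (A,merge)→185550, (D,nl_idx)→199800 …(+5); best=11800 via (D,hash)
  {BCDE}: card=80000; try (D,hash)→9800, (E,hash)→18600, (C,hash)→26920, (D,merge)→46450, (D,nl_idx)→108200, (E,nl_idx)→169200 …(+5); best=9800 via (D,hash)
  {ABDE}: card=250000; try (D,hash)→17040, (A,hash)→27040, (E,hash)→44680, (D,merge)→155290, (A,merge)→326790, (D,nl_idx)→333040 …(+6); best=17040 via (D,hash)
  {ABCE}: card=40000; try (A,hash)→6400, (E,hash)→9200, (C,hash)→13520, (A,merge)→44550, (A,nl_idx)→61800, (E,nl_idx)→83800 …(+5); best=6400 via (A,hash)
  {ABCDE}: card=1000000; try (D,hash)→50400, (A,hash)→90400, (E,hash)→163200, (C,hash)→267520, (D,merge)→688650, (D,nl_idx)→1326400 …(+9); best=50400 via (D,hash)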